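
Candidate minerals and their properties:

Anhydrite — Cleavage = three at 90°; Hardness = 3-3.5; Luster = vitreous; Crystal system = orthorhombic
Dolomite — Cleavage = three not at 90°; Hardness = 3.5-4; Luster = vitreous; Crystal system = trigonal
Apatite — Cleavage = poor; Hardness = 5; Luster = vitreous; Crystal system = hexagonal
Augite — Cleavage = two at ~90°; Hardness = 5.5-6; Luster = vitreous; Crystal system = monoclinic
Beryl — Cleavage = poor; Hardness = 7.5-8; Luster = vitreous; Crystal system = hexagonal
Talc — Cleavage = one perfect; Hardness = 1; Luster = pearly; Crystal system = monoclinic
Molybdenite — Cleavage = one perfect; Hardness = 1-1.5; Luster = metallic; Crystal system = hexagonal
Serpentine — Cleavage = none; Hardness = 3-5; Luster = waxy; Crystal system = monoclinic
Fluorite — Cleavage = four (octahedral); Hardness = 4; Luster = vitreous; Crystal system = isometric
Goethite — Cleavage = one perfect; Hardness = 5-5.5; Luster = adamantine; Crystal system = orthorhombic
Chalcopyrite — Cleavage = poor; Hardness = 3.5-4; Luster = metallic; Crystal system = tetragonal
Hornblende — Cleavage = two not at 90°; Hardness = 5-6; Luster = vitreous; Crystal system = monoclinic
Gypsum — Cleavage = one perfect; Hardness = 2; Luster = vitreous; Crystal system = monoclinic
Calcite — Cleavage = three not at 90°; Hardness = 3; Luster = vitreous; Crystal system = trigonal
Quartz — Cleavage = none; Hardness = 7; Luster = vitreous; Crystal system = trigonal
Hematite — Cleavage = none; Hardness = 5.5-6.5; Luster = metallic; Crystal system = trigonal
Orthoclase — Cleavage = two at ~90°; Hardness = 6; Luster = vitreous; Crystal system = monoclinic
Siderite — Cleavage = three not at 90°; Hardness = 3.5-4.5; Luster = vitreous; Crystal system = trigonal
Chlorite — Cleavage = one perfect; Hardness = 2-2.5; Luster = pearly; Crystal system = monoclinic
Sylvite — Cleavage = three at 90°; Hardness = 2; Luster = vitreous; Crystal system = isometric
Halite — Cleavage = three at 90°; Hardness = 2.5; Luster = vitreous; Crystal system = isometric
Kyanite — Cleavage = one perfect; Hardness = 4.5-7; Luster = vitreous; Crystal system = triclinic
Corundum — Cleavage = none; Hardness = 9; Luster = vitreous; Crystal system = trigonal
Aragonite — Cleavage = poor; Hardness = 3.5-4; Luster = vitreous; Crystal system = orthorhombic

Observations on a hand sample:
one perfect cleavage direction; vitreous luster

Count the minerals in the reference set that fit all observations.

2

One perfect cleavage direction — Talc, Molybdenite, Goethite, Gypsum, Chlorite, Kyanite remain.
Vitreous luster — narrows the field to Gypsum, Kyanite.
Consistent with every observation: Gypsum, Kyanite.
That is 2 minerals.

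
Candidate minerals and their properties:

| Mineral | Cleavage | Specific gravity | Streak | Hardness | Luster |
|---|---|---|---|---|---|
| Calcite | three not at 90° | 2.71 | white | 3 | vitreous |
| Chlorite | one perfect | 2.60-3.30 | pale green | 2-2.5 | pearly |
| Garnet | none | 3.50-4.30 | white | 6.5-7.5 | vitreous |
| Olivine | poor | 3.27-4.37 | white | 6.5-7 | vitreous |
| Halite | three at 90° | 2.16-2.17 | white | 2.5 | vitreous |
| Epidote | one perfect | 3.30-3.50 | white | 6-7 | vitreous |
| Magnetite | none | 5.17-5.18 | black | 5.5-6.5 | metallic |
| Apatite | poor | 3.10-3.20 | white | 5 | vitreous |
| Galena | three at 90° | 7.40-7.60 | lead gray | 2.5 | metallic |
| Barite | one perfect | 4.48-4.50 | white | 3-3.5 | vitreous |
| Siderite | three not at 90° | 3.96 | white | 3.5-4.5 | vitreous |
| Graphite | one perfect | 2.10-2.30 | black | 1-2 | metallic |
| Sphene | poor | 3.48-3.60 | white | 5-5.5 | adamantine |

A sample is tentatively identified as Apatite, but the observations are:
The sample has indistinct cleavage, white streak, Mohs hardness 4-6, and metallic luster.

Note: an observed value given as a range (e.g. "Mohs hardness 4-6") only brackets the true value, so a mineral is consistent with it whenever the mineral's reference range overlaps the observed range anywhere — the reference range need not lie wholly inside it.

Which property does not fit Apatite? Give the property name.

Indistinct cleavage: Apatite has cleavage poor — consistent.
White streak: Apatite has white streak — consistent.
Mohs hardness 4-6: Apatite has hardness 5 — consistent.
Metallic luster: Apatite has vitreous luster — inconsistent.
Everything matches except the luster.

luster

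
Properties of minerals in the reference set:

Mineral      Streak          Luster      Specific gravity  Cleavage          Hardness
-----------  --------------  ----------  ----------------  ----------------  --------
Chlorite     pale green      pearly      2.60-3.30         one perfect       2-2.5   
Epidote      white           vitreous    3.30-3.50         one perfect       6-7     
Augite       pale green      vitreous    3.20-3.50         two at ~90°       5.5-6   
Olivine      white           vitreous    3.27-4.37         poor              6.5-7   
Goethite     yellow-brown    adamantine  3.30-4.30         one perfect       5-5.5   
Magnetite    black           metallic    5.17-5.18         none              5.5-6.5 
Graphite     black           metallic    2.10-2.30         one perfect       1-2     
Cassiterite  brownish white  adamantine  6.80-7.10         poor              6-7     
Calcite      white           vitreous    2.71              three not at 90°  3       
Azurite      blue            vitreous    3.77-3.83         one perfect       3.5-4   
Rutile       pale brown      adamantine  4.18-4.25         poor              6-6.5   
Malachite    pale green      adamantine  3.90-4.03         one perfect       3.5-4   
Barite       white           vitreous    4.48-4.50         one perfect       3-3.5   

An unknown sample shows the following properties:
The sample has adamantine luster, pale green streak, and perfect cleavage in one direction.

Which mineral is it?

Malachite

Adamantine luster — only Goethite, Cassiterite, Rutile, Malachite remain.
Pale green streak — only Malachite remains.
Perfect cleavage in one direction — all remaining candidates fit.
Only Malachite satisfies all observations.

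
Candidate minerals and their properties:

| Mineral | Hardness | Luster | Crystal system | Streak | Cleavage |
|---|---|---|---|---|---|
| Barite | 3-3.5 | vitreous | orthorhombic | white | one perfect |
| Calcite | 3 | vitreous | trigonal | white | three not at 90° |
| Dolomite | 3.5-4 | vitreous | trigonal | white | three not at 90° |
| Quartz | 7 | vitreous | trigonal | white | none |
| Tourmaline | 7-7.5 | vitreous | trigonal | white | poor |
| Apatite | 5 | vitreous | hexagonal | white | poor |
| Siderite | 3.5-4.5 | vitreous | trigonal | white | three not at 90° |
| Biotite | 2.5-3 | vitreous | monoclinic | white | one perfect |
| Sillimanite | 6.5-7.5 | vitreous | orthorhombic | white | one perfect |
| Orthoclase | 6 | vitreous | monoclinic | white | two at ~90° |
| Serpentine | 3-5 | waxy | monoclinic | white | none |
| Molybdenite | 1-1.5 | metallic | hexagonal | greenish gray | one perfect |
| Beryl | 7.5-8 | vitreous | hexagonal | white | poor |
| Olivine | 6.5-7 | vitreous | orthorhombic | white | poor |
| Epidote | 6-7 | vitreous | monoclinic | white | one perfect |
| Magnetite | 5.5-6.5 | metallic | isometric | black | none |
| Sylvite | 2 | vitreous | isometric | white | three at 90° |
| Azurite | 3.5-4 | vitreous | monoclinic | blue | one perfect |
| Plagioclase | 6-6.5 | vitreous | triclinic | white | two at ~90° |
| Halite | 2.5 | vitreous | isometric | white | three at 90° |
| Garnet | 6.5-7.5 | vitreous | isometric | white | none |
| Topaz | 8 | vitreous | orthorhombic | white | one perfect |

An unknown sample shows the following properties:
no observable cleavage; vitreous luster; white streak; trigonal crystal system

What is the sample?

Quartz

No observable cleavage: leaves Quartz, Serpentine, Magnetite, Garnet.
Vitreous luster rules out Serpentine, Magnetite.
White streak: no further eliminations.
Trigonal crystal system eliminates Garnet.
Only Quartz satisfies all observations.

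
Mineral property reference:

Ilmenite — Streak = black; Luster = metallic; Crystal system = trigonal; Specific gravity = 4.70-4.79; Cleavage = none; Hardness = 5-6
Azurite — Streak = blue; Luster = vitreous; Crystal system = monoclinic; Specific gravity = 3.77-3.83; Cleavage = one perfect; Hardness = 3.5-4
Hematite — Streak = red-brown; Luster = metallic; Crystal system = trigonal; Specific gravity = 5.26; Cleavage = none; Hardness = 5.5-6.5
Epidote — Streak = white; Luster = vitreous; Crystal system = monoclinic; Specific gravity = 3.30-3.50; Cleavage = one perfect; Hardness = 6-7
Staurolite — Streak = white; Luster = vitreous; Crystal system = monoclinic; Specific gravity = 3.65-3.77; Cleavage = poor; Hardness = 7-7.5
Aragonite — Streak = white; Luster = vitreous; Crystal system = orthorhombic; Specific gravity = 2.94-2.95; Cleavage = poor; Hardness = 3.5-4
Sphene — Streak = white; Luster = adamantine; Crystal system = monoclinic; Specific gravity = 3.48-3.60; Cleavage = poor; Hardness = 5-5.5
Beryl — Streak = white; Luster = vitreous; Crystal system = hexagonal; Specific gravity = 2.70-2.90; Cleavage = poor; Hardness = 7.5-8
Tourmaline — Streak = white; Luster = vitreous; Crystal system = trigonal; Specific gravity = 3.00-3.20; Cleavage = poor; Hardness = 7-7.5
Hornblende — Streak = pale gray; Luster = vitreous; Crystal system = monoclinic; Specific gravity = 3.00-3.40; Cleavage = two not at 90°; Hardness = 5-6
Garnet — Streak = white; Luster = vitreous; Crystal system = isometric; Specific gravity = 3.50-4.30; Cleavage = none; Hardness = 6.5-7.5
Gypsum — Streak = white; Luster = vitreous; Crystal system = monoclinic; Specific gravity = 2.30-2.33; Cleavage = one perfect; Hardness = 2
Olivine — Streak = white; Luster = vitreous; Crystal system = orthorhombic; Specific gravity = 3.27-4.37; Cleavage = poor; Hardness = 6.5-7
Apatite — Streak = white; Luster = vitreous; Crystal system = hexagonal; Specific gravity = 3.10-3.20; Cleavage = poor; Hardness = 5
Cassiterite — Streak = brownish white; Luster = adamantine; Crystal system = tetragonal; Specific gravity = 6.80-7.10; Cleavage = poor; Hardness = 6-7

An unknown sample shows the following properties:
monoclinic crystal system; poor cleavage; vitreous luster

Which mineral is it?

Monoclinic crystal system: only Azurite, Epidote, Staurolite, Sphene, Hornblende, Gypsum remain.
Poor cleavage: only Staurolite, Sphene remain.
Vitreous luster rules out Sphene.
Staurolite is the sole remaining match.

Staurolite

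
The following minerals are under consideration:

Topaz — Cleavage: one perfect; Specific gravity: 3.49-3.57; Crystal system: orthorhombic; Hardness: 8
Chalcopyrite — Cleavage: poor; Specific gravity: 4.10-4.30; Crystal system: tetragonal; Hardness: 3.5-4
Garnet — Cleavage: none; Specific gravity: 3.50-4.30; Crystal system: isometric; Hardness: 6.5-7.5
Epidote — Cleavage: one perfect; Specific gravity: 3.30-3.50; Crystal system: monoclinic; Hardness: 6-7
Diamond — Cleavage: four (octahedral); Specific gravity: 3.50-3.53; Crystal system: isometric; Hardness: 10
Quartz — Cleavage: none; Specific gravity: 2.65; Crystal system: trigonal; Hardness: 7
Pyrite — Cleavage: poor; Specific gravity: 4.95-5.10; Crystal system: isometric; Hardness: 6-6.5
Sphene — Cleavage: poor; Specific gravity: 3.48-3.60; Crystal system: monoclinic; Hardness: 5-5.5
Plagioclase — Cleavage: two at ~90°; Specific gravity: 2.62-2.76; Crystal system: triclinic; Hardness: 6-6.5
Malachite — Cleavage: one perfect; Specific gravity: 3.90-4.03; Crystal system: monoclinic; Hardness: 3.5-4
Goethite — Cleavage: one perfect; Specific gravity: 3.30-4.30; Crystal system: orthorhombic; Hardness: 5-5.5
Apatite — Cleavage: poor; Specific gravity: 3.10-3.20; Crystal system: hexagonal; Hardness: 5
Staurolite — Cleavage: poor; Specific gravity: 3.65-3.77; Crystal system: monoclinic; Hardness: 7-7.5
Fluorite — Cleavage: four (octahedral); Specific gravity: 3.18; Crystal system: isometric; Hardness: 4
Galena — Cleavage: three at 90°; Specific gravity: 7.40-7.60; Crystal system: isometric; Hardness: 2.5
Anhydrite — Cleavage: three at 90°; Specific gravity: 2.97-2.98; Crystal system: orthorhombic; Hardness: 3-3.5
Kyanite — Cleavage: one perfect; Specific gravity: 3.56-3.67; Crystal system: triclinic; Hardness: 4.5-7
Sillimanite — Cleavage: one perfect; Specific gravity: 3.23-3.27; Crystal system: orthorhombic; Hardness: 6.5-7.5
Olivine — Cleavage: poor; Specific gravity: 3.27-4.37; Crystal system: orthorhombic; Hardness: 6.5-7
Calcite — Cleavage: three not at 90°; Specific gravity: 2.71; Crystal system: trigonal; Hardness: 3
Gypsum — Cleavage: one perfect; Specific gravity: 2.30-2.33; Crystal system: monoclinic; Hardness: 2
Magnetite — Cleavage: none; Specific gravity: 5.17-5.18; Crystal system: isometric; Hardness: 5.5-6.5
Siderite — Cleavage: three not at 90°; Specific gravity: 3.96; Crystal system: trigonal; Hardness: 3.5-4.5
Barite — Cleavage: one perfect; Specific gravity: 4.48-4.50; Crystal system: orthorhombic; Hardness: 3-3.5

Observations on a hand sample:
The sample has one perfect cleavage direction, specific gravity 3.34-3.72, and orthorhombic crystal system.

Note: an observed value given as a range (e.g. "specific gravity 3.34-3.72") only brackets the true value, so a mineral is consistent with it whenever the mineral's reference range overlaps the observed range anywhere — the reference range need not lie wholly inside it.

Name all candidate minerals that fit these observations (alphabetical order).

Goethite, Topaz

One perfect cleavage direction — only Topaz, Epidote, Malachite, Goethite, Kyanite, Sillimanite, Gypsum, Barite remain.
Specific gravity 3.34-3.72 eliminates Malachite, Sillimanite, Gypsum, Barite.
Orthorhombic crystal system rules out Epidote, Kyanite.
Remaining candidates: Goethite, Topaz.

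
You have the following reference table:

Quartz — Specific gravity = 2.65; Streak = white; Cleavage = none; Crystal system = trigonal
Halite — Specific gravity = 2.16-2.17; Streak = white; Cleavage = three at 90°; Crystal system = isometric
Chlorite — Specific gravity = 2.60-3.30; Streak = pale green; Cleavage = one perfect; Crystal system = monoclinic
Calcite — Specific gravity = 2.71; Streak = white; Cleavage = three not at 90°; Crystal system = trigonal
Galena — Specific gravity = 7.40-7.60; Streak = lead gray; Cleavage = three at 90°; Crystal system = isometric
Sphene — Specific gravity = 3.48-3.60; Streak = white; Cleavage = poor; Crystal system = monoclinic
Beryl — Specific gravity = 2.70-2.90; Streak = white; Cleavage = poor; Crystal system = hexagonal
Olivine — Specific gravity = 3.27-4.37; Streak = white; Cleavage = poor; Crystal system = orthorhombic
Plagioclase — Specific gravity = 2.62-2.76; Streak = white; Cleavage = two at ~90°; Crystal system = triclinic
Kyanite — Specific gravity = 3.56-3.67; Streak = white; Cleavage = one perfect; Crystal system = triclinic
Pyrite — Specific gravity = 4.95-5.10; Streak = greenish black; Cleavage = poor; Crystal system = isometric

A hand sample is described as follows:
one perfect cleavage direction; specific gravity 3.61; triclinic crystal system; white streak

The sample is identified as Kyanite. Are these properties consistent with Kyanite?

Yes

One perfect cleavage direction — fits Kyanite (cleavage one perfect).
Specific gravity 3.61 — fits Kyanite (SG 3.56-3.67).
Triclinic crystal system — fits Kyanite (triclinic system).
White streak — fits Kyanite (white streak).
All observations are consistent with the tabulated values for Kyanite.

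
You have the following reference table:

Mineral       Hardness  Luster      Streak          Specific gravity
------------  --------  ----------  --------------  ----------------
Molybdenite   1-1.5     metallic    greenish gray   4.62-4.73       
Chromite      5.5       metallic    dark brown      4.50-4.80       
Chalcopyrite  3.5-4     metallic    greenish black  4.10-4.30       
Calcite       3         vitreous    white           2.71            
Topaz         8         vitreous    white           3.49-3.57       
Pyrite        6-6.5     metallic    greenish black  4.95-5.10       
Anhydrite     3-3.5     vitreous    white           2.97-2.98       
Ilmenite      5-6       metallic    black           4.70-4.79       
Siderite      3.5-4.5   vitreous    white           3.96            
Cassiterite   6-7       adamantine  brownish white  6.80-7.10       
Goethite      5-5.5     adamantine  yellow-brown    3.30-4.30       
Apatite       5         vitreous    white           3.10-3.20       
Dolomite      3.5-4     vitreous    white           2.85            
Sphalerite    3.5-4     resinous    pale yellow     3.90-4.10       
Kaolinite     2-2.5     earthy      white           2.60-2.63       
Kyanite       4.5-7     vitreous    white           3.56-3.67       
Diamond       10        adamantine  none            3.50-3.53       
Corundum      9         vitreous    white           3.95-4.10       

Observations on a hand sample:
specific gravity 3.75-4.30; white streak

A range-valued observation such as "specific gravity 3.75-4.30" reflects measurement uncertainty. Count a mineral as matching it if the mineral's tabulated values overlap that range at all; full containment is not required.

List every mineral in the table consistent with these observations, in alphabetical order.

Corundum, Siderite

Specific gravity 3.75-4.30: leaves Chalcopyrite, Siderite, Goethite, Sphalerite, Corundum.
White streak: only Siderite, Corundum remain.
Consistent with every observation: Corundum, Siderite.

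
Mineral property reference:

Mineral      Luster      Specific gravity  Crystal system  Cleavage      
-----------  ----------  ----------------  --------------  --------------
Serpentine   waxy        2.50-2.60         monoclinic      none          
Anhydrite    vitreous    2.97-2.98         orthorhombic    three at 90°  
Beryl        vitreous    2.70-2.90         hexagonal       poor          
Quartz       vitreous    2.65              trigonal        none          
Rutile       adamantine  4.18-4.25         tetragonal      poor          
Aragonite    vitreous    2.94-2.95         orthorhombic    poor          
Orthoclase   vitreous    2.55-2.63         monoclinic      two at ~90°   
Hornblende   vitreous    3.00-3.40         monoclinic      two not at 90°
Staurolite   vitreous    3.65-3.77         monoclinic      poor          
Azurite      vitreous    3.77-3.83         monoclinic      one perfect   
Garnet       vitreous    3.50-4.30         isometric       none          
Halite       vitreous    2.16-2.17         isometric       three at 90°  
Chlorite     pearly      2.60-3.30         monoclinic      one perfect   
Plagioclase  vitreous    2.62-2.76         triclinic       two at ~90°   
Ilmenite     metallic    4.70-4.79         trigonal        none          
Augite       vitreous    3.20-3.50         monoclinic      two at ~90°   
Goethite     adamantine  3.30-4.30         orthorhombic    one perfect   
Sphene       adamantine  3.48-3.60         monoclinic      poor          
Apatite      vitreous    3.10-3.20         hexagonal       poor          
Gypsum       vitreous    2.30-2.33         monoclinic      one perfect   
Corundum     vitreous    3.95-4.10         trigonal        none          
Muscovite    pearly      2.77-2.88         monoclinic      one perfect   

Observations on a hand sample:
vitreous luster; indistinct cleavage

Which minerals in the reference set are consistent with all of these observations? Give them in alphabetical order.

Apatite, Aragonite, Beryl, Staurolite

Vitreous luster: leaves Anhydrite, Beryl, Quartz, Aragonite, Orthoclase, Hornblende, Staurolite, Azurite, Garnet, Halite, Plagioclase, Augite, Apatite, Gypsum, Corundum.
Indistinct cleavage: only Beryl, Aragonite, Staurolite, Apatite remain.
Remaining candidates: Apatite, Aragonite, Beryl, Staurolite.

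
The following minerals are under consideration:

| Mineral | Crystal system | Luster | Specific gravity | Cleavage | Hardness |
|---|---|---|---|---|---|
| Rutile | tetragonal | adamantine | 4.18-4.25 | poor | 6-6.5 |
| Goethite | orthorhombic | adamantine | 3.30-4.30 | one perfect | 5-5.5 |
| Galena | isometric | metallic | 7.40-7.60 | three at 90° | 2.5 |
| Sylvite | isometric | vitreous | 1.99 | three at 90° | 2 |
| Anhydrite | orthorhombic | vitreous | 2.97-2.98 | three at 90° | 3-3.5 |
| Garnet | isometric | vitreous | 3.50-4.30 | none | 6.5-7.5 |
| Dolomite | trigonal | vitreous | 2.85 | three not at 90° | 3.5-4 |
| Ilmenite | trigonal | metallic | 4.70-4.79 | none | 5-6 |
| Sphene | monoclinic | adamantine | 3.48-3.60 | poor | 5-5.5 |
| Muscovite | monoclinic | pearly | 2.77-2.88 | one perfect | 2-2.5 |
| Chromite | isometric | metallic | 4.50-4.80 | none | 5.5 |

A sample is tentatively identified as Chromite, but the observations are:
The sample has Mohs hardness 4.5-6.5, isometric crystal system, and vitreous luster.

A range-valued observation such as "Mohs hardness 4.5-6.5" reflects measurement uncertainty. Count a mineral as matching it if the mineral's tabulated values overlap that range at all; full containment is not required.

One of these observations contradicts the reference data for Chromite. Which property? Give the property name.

luster

Mohs hardness 4.5-6.5: Chromite has hardness 5.5 — consistent.
Isometric crystal system: Chromite has isometric system — consistent.
Vitreous luster: Chromite has metallic luster — inconsistent.
Only the luster is inconsistent.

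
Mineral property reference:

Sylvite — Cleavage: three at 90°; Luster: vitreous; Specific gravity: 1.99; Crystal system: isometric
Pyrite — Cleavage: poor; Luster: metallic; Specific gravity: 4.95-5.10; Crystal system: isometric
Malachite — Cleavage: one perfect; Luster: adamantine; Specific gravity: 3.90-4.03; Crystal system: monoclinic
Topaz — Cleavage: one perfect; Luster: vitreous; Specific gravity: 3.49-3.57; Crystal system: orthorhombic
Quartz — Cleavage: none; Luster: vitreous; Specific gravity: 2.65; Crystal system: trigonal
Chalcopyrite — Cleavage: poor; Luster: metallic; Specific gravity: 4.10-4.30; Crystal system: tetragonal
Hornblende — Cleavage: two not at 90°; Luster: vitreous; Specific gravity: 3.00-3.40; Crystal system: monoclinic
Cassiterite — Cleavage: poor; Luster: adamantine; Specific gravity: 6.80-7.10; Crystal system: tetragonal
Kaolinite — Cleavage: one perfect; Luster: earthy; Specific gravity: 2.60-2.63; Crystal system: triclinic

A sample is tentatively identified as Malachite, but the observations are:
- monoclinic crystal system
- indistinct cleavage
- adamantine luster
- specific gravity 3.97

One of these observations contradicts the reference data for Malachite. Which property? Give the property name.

cleavage

Monoclinic crystal system: Malachite has monoclinic system — agrees.
Indistinct cleavage: Malachite has cleavage one perfect — inconsistent.
Adamantine luster: Malachite has adamantine luster — agrees.
Specific gravity 3.97: Malachite has SG 3.90-4.03 — agrees.
The cleavage is the one property that does not fit.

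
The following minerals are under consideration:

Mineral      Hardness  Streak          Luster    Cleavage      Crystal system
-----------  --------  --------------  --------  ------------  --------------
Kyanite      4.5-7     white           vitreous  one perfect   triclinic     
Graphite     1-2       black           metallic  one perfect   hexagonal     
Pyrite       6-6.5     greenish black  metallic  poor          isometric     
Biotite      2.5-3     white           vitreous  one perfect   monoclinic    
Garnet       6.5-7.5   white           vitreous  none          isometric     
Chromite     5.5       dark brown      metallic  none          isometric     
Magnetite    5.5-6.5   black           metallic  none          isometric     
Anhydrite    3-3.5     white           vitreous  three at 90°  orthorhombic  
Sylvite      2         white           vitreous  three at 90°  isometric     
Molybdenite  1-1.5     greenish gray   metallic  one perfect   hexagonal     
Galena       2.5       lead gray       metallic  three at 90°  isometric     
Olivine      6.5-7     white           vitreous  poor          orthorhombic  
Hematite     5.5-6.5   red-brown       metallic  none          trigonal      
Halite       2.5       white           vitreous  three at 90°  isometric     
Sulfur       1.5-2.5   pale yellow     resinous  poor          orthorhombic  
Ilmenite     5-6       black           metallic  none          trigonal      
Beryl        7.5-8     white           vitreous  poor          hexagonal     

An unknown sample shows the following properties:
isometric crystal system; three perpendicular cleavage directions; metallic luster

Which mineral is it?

Galena

Isometric crystal system: Pyrite, Garnet, Chromite, Magnetite, Sylvite, Galena, Halite remain.
Three perpendicular cleavage directions: leaves Sylvite, Galena, Halite.
Metallic luster: only Galena remains.
Galena is the sole remaining match.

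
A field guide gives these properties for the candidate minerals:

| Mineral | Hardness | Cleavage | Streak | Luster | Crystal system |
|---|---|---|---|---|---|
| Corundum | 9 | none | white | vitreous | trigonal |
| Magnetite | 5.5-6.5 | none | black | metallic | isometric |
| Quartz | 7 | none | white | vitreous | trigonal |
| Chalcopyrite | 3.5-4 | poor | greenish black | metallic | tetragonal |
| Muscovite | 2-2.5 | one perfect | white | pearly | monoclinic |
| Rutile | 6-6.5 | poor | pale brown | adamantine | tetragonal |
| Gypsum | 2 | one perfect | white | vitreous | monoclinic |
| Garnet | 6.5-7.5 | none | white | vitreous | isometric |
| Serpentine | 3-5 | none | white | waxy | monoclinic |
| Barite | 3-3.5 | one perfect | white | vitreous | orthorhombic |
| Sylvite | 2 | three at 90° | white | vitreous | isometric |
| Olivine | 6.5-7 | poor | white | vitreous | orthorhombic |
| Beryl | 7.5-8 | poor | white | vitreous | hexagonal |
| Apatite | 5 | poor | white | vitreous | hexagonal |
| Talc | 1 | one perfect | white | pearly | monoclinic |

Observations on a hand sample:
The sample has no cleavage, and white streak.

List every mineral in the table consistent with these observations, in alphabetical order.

Corundum, Garnet, Quartz, Serpentine

No cleavage — leaves Corundum, Magnetite, Quartz, Garnet, Serpentine.
White streak excludes Magnetite.
Remaining candidates: Corundum, Garnet, Quartz, Serpentine.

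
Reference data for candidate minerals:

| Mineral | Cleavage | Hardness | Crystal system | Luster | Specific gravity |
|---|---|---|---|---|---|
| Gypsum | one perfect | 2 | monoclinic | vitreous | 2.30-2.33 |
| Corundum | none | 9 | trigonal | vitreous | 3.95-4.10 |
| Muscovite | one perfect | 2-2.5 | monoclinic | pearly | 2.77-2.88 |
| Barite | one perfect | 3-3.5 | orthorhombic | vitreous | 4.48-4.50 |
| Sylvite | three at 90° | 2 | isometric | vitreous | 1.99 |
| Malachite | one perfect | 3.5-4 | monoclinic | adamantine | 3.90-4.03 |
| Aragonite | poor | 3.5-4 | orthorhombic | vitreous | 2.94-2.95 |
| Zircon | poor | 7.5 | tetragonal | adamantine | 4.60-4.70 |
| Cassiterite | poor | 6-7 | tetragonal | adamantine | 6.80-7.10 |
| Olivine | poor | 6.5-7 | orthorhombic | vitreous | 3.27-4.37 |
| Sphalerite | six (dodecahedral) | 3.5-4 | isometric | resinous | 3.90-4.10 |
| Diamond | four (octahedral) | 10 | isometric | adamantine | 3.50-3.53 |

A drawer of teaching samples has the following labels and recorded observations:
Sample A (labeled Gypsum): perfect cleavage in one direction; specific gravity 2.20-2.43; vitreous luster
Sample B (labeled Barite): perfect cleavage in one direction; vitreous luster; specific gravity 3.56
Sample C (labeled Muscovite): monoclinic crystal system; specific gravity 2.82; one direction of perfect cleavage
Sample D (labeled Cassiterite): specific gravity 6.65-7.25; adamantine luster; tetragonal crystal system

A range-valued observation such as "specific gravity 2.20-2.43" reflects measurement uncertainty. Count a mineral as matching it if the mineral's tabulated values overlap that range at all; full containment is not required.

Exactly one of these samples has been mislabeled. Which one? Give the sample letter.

Sample A: observations are consistent with Gypsum.
Sample B: specific gravity 3.56 is outside the reference for Barite (SG 4.48-4.50) — mislabeled.
Sample C: observations are consistent with Muscovite.
Sample D: observations are consistent with Cassiterite.
Only sample B is inconsistent with its label.

B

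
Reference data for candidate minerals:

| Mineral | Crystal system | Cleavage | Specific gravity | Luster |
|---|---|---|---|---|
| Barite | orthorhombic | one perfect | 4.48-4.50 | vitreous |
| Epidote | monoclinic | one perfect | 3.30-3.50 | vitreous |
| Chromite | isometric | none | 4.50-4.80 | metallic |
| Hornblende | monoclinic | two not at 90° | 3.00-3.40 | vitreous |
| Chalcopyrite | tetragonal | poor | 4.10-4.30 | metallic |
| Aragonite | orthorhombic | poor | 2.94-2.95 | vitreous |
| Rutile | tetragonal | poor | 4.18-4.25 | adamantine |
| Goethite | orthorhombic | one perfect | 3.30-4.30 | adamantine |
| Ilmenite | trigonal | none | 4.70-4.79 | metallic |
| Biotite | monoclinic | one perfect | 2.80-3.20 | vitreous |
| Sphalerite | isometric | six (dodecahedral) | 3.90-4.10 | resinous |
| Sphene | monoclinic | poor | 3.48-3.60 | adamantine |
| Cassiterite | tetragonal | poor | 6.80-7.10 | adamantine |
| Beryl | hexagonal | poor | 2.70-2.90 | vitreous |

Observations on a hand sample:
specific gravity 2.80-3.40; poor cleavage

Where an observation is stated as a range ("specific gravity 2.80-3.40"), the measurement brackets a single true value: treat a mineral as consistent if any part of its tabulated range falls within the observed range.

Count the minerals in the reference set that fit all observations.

Specific gravity 2.80-3.40 — leaves Epidote, Hornblende, Aragonite, Goethite, Biotite, Beryl.
Poor cleavage — only Aragonite, Beryl remain.
Remaining candidates: Aragonite, Beryl.
That is 2 minerals.

2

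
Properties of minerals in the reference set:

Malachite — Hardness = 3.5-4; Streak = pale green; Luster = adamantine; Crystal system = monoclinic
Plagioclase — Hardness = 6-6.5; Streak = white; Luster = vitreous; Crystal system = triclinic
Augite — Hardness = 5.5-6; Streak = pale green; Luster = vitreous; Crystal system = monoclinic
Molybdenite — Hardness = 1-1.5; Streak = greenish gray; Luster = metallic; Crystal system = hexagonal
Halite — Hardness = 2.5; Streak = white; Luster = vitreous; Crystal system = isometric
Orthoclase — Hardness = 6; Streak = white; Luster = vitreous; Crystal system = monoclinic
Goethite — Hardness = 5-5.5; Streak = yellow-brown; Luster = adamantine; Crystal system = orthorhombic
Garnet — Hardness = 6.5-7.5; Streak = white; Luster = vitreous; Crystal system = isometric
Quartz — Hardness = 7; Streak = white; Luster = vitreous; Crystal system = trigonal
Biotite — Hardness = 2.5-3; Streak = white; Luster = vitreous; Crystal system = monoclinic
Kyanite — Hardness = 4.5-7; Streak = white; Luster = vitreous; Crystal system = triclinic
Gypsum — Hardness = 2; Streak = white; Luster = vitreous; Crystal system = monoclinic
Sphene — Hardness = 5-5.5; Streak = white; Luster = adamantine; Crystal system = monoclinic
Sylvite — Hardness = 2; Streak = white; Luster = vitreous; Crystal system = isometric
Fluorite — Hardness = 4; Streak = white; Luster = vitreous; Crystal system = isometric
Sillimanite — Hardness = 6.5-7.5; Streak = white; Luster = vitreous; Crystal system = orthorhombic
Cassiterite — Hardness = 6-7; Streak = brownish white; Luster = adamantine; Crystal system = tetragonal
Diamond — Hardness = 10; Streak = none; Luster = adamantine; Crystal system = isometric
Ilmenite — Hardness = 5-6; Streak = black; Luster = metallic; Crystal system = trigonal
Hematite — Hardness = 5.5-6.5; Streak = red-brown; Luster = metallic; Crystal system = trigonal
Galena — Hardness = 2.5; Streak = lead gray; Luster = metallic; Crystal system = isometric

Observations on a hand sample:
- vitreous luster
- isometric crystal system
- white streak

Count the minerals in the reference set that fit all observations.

Vitreous luster — only Plagioclase, Augite, Halite, Orthoclase, Garnet, Quartz, Biotite, Kyanite, Gypsum, Sylvite, Fluorite, Sillimanite remain.
Isometric crystal system — only Halite, Garnet, Sylvite, Fluorite remain.
White streak — consistent with all remaining minerals.
Consistent with every observation: Fluorite, Garnet, Halite, Sylvite.
That is 4 minerals.

4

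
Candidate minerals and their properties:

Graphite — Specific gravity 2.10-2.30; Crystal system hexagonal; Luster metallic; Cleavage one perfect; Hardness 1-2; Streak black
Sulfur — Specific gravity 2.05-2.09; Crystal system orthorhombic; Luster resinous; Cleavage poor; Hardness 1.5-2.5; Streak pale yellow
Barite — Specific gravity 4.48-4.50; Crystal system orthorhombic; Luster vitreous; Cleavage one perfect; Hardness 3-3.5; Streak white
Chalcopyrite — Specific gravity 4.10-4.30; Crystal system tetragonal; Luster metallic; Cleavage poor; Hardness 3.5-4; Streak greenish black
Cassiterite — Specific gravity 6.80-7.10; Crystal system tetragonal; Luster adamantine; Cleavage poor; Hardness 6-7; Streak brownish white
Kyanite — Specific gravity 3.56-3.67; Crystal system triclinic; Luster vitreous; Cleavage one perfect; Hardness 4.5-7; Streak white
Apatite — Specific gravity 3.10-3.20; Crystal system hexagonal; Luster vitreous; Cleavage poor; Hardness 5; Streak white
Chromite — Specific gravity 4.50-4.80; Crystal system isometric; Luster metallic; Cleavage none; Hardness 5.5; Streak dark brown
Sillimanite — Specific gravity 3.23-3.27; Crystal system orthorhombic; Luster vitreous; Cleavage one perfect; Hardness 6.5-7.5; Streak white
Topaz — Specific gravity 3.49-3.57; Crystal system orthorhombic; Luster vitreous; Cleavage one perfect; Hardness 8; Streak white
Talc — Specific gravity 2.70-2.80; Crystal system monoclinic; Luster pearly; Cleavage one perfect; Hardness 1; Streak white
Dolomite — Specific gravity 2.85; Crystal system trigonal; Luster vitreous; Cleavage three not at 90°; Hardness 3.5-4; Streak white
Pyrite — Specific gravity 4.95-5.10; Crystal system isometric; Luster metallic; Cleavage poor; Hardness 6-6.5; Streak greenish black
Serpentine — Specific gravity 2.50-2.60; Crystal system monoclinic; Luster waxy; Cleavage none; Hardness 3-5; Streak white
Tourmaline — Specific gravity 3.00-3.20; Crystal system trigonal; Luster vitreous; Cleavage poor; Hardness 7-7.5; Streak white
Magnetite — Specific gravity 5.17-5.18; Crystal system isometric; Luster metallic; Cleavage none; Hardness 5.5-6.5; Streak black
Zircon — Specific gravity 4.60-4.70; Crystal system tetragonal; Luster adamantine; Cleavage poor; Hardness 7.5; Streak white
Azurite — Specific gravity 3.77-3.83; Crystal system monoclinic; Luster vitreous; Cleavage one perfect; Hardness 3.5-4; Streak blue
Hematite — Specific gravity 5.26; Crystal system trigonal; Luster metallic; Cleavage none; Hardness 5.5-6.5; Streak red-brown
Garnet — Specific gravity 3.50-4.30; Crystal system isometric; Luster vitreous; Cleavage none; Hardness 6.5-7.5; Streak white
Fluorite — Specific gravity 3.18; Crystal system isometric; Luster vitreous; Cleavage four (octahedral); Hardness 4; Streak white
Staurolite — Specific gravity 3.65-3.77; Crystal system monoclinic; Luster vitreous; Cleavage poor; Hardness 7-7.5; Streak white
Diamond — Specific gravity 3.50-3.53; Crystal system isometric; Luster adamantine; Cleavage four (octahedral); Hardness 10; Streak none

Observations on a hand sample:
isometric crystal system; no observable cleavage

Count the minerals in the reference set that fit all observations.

Isometric crystal system — only Chromite, Pyrite, Magnetite, Garnet, Fluorite, Diamond remain.
No observable cleavage excludes Pyrite, Fluorite, Diamond.
The minerals that satisfy all observations are Chromite, Garnet, Magnetite.
That is 3 minerals.

3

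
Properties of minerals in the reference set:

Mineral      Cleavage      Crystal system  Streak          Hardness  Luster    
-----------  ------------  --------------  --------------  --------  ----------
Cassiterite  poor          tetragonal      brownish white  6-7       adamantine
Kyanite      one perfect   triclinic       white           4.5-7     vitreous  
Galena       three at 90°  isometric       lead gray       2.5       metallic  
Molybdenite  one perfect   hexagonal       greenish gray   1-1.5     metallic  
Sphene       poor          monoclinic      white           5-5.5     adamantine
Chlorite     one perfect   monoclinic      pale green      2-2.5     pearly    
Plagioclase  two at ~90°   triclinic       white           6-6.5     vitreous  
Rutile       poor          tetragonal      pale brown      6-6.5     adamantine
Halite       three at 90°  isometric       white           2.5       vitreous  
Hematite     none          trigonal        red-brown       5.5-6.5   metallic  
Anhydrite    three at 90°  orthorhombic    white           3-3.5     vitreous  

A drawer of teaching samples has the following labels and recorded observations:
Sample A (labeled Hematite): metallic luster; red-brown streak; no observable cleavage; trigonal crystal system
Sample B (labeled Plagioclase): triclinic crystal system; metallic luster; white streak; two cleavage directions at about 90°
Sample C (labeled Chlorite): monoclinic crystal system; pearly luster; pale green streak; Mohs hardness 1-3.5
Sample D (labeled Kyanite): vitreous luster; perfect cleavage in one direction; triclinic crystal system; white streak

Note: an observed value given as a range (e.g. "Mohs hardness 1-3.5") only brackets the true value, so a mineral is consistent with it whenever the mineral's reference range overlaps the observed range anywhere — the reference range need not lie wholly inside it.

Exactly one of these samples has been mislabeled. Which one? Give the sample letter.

B

Sample A: observations are consistent with Hematite.
Sample B: metallic luster is outside the reference for Plagioclase (vitreous luster) — mislabeled.
Sample C: observations are consistent with Chlorite.
Sample D: observations are consistent with Kyanite.
Only sample B is inconsistent with its label.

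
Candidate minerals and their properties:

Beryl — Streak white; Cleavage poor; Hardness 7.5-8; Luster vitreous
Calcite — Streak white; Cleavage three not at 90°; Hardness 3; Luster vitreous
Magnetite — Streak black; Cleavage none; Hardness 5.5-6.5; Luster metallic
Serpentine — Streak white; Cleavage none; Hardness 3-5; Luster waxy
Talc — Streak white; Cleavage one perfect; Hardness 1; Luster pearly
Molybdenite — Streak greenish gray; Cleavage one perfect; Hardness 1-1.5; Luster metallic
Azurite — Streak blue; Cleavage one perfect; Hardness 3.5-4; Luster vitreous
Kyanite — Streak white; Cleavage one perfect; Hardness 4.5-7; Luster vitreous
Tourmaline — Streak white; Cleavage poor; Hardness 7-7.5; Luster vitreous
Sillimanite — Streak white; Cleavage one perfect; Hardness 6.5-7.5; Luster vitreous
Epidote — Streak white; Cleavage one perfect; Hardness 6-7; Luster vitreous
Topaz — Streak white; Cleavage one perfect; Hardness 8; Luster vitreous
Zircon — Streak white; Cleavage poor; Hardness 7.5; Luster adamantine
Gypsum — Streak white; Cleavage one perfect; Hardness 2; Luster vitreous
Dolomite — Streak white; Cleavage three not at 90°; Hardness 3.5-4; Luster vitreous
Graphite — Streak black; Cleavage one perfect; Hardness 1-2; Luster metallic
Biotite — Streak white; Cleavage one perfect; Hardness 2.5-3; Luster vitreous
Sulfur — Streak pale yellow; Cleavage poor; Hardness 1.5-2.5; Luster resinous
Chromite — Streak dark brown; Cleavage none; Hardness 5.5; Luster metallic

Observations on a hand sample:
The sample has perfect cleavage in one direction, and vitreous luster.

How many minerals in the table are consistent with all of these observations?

Perfect cleavage in one direction — leaves Talc, Molybdenite, Azurite, Kyanite, Sillimanite, Epidote, Topaz, Gypsum, Graphite, Biotite.
Vitreous luster is inconsistent with Talc, Molybdenite, Graphite.
Remaining candidates: Azurite, Biotite, Epidote, Gypsum, Kyanite, Sillimanite, Topaz.
That is 7 minerals.

7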